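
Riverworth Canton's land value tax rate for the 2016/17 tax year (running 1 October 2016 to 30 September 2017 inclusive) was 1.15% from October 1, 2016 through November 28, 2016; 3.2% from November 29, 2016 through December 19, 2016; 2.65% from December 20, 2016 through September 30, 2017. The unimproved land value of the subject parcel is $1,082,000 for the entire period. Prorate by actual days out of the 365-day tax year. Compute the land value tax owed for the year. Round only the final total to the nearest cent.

$26,391.91

October 1 – November 28, 2016: 59 days at 1.15% → $1,082,000 × 1.15% × 59/365 = $2,011.3342
November 29 – December 19, 2016: 21 days at 3.2% → $1,082,000 × 3.2% × 21/365 = $1,992.0658
December 20, 2016 – September 30, 2017: 285 days at 2.65% → $1,082,000 × 2.65% × 285/365 = $22,388.5068
Total = $26,391.9068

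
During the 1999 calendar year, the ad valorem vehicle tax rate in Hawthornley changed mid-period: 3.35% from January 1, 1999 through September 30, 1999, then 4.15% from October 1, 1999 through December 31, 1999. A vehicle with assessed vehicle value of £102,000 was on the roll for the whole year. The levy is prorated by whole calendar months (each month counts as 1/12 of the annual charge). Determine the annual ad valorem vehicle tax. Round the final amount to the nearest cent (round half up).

January 1 – September 30, 1999: 9 months at 3.35% → £102,000 × 3.35% × 9/12 = £2,562.7500
October 1 – December 31, 1999: 3 months at 4.15% → £102,000 × 4.15% × 3/12 = £1,058.2500
Total = £3,621.0000

£3,621.00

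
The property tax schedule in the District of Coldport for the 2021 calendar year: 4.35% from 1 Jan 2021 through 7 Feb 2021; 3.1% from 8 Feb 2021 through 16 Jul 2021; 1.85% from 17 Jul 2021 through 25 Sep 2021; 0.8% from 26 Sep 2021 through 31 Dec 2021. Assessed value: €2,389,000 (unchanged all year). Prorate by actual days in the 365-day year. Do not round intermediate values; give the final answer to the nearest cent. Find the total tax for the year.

€56,756.75

1 Jan – 7 Feb 2021: 38 days at 4.35% → €2,389,000 × 4.35% × 38/365 = €10,819.2247
8 Feb – 16 Jul 2021: 159 days at 3.1% → €2,389,000 × 3.1% × 159/365 = €32,261.3178
17 Jul – 25 Sep 2021: 71 days at 1.85% → €2,389,000 × 1.85% × 71/365 = €8,597.1274
26 Sep – 31 Dec 2021: 97 days at 0.8% → €2,389,000 × 0.8% × 97/365 = €5,079.0795
Total = €56,756.7493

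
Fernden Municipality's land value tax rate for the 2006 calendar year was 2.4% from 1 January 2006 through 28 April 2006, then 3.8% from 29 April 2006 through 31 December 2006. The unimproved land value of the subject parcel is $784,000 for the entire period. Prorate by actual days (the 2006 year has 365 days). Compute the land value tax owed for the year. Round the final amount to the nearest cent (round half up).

1 January – 28 April 2006: 118 days at 2.4% → $784,000 × 2.4% × 118/365 = $6,082.9808
29 April – 31 December 2006: 247 days at 3.8% → $784,000 × 3.8% × 247/365 = $20,160.6137
Total = $26,243.5945

$26,243.59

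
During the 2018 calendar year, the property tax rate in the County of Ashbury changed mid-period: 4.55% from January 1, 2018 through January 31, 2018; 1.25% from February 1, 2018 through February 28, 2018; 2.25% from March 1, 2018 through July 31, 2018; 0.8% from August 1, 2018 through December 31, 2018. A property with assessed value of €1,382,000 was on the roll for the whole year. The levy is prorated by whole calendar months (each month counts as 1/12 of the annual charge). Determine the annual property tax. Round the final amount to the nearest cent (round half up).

January 1 – January 31, 2018: 1 month at 4.55% → €1,382,000 × 4.55% × 1/12 = €5,240.0833
February 1 – February 28, 2018: 1 month at 1.25% → €1,382,000 × 1.25% × 1/12 = €1,439.5833
March 1 – July 31, 2018: 5 months at 2.25% → €1,382,000 × 2.25% × 5/12 = €12,956.2500
August 1 – December 31, 2018: 5 months at 0.8% → €1,382,000 × 0.8% × 5/12 = €4,606.6667
Total = €24,242.5833

€24,242.58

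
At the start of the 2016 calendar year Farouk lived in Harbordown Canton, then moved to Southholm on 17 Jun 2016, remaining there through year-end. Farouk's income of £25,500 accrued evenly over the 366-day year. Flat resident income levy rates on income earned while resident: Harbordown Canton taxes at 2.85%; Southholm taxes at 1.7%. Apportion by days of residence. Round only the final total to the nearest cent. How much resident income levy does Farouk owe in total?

£568.11

Harbordown Canton, 1 Jan – 16 Jun 2016: 168 days → £25,500 × 2.85% × 168/366 = £333.5902
Southholm, 17 Jun – 31 Dec 2016: 198 days → £25,500 × 1.7% × 198/366 = £234.5164
Total = £568.1066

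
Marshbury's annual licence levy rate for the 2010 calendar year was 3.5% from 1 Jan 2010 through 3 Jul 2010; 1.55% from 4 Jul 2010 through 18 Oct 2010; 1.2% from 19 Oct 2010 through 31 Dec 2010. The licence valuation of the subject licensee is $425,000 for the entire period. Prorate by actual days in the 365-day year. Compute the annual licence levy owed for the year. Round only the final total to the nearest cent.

$10,463.73

1 Jan – 3 Jul 2010: 184 days at 3.5% → $425,000 × 3.5% × 184/365 = $7,498.6301
4 Jul – 18 Oct 2010: 107 days at 1.55% → $425,000 × 1.55% × 107/365 = $1,931.1301
19 Oct – 31 Dec 2010: 74 days at 1.2% → $425,000 × 1.2% × 74/365 = $1,033.9726
Total = $10,463.7329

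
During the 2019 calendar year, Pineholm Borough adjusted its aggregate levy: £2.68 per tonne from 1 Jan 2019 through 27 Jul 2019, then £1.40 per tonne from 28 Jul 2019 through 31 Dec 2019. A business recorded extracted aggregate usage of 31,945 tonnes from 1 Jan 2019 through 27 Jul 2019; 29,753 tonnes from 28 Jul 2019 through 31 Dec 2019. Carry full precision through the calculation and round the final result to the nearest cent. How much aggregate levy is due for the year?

£127,266.80

1 Jan – 27 Jul 2019: 31,945 tonnes at £2.68/tonne → £85,612.60
28 Jul – 31 Dec 2019: 29,753 tonnes at £1.40/tonne → £41,654.20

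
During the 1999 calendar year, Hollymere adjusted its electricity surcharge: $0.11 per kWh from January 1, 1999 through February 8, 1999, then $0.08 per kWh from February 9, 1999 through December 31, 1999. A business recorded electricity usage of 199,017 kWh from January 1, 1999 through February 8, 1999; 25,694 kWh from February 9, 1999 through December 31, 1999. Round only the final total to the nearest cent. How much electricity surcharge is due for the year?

January 1 – February 8, 1999: 199,017 kWh at $0.11/kWh → $21891.87
February 9 – December 31, 1999: 25,694 kWh at $0.08/kWh → $2055.52

$23947.39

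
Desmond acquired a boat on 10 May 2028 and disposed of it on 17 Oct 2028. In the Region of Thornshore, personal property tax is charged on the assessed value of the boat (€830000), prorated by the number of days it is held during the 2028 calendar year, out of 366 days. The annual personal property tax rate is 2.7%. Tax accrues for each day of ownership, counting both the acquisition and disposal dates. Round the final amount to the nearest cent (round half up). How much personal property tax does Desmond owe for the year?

Days held (10 May – 17 Oct 2028): 161 out of 366
Tax = €830000 × 2.7% × 161/366 = €9857.9508

€9857.95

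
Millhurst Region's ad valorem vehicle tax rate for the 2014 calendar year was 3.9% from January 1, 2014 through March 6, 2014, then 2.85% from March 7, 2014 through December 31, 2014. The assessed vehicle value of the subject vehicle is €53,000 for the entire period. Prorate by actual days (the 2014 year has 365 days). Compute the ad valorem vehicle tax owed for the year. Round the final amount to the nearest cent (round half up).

€1,609.60

January 1 – March 6, 2014: 65 days at 3.9% → €53,000 × 3.9% × 65/365 = €368.0959
March 7 – December 31, 2014: 300 days at 2.85% → €53,000 × 2.85% × 300/365 = €1,241.5068
Total = €1,609.6027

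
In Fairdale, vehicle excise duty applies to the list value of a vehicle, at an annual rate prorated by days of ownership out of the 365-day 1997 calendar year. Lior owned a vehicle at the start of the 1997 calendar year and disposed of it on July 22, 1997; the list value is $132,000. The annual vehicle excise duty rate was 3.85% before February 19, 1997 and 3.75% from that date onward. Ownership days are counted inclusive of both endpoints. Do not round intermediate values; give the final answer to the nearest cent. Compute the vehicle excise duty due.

$2,770.73

January 1 – February 18, 1997: 49 days at 3.85% → $132,000 × 3.85% × 49/365 = $682.2411
February 19 – July 22, 1997: 154 days at 3.75% → $132,000 × 3.75% × 154/365 = $2,088.4932
Total = $2,770.7342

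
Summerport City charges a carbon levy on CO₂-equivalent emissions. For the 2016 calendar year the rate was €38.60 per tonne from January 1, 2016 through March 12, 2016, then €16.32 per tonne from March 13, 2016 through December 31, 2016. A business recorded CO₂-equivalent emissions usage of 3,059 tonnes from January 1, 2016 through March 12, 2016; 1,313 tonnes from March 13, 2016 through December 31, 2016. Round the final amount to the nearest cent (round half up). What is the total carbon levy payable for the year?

€139505.56

January 1 – March 12, 2016: 3,059 tonnes at €38.60/tonne → €118077.40
March 13 – December 31, 2016: 1,313 tonnes at €16.32/tonne → €21428.16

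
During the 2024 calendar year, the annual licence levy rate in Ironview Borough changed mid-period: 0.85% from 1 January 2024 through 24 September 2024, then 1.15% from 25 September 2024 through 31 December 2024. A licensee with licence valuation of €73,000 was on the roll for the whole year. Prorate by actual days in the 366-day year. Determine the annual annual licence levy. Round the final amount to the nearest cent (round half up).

1 January – 24 September 2024: 268 days at 0.85% → €73,000 × 0.85% × 268/366 = €454.3552
25 September – 31 December 2024: 98 days at 1.15% → €73,000 × 1.15% × 98/366 = €224.7842
Total = €679.1393

€679.14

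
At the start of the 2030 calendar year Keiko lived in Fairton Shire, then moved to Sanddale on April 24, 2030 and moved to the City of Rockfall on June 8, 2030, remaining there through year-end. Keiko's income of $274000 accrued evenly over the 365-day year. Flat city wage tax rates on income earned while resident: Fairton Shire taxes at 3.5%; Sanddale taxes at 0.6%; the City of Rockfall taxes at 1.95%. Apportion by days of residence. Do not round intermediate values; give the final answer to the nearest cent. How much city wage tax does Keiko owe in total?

$6201.78

Fairton Shire, January 1 – April 23, 2030: 113 days → $274000 × 3.5% × 113/365 = $2968.9589
Sanddale, April 24 – June 7, 2030: 45 days → $274000 × 0.6% × 45/365 = $202.6849
The City of Rockfall, June 8 – December 31, 2030: 207 days → $274000 × 1.95% × 207/365 = $3030.1397
Total = $6201.7836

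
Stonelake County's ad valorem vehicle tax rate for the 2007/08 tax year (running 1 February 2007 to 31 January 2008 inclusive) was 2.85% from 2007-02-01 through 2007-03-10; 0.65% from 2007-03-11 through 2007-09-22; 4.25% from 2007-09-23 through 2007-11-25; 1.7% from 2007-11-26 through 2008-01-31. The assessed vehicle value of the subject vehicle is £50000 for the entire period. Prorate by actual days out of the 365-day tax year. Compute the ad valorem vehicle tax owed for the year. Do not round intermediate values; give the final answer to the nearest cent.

£851.51

2007-02-01 to 2007-03-10: 38 days at 2.85% → £50000 × 2.85% × 38/365 = £148.3562
2007-03-11 to 2007-09-22: 196 days at 0.65% → £50000 × 0.65% × 196/365 = £174.5205
2007-09-23 to 2007-11-25: 64 days at 4.25% → £50000 × 4.25% × 64/365 = £372.6027
2007-11-26 to 2008-01-31: 67 days at 1.7% → £50000 × 1.7% × 67/365 = £156.0274
Total = £851.5068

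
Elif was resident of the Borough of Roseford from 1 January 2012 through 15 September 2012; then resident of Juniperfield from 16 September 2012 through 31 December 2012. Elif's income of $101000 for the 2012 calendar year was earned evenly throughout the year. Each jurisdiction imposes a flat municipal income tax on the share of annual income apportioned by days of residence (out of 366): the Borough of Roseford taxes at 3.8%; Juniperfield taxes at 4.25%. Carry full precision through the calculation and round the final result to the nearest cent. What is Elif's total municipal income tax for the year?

The Borough of Roseford, 1 January – 15 September 2012: 259 days → $101000 × 3.8% × 259/366 = $2715.9617
Juniperfield, 16 September – 31 December 2012: 107 days → $101000 × 4.25% × 107/366 = $1254.9112
Total = $3970.8730

$3970.87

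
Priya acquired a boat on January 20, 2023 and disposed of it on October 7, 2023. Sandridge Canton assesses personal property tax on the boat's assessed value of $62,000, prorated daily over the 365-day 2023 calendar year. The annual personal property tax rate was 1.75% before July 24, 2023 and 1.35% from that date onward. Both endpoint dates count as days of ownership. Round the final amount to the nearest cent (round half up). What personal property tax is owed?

January 20 – July 23, 2023: 185 days at 1.75% → $62,000 × 1.75% × 185/365 = $549.9315
July 24 – October 7, 2023: 76 days at 1.35% → $62,000 × 1.35% × 76/365 = $174.2795
Total = $724.2110

$724.21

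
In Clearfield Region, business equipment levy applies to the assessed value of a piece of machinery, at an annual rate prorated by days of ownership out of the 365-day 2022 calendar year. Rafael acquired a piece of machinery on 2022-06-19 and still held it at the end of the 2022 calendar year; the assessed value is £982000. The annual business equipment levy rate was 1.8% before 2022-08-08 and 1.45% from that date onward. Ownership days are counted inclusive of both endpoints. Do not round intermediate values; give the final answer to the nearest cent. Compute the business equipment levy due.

£8116.97

2022-06-19 to 2022-08-07: 50 days at 1.8% → £982000 × 1.8% × 50/365 = £2421.3699
2022-08-08 to 2022-12-31: 146 days at 1.45% → £982000 × 1.45% × 146/365 = £5695.6000
Total = £8116.9699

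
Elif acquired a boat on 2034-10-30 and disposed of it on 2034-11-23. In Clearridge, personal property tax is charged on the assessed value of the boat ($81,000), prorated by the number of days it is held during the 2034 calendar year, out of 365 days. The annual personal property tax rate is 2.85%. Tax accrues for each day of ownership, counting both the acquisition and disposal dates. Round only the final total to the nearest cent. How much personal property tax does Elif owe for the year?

Days held (2034-10-30 to 2034-11-23): 25 out of 365
Tax = $81,000 × 2.85% × 25/365 = $158.1164

$158.12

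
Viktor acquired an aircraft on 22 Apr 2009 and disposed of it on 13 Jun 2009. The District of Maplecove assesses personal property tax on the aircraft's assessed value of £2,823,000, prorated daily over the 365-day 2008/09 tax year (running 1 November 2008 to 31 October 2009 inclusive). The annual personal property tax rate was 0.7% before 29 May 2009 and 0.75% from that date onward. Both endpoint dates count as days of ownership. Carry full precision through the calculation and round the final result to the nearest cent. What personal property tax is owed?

£2,931.28

22 Apr – 28 May 2009: 37 days at 0.7% → £2,823,000 × 0.7% × 37/365 = £2,003.1699
29 May – 13 Jun 2009: 16 days at 0.75% → £2,823,000 × 0.75% × 16/365 = £928.1096
Total = £2,931.2795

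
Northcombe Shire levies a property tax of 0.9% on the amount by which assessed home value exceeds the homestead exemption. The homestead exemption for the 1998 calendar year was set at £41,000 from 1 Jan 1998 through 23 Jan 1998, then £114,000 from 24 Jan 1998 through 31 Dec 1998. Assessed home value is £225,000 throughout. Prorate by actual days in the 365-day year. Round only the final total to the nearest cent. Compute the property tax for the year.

1 Jan – 23 Jan 1998: 23 days, exemption £41,000 → (£225,000 − £41,000) × 0.9% × 23/365 = £104.3507
24 Jan – 31 Dec 1998: 342 days, exemption £114,000 → (£225,000 − £114,000) × 0.9% × 342/365 = £936.0493
Total = £1,040.4000

£1,040.40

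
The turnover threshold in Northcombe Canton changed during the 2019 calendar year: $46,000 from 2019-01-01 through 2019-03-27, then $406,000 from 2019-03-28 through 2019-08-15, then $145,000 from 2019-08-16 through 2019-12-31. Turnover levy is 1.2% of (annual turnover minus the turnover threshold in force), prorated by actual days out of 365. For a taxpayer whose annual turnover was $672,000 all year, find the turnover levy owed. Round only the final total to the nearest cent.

2019-01-01 to 2019-03-27: 86 days, exemption $46,000 → ($672,000 − $46,000) × 1.2% × 86/365 = $1,769.9507
2019-03-28 to 2019-08-15: 141 days, exemption $406,000 → ($672,000 − $406,000) × 1.2% × 141/365 = $1,233.0740
2019-08-16 to 2019-12-31: 138 days, exemption $145,000 → ($672,000 − $145,000) × 1.2% × 138/365 = $2,390.9918
Total = $5,394.0164

$5,394.02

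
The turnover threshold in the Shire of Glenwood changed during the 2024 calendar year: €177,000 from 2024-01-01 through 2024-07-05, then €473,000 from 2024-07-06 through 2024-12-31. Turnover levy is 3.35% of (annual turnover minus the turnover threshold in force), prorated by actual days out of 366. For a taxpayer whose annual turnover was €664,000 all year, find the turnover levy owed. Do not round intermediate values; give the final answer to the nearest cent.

2024-01-01 to 2024-07-05: 187 days, exemption €177,000 → (€664,000 − €177,000) × 3.35% × 187/366 = €8,335.5505
2024-07-06 to 2024-12-31: 179 days, exemption €473,000 → (€664,000 − €473,000) × 3.35% × 179/366 = €3,129.3210
Total = €11,464.8716

€11,464.87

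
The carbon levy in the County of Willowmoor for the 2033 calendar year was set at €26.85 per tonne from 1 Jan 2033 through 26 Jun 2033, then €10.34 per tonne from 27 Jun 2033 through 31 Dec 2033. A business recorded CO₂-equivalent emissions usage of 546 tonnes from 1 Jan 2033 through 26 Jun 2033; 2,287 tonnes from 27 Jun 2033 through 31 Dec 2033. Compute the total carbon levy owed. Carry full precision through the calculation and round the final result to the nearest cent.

1 Jan – 26 Jun 2033: 546 tonnes at €26.85/tonne → €14,660.10
27 Jun – 31 Dec 2033: 2,287 tonnes at €10.34/tonne → €23,647.58

€38,307.68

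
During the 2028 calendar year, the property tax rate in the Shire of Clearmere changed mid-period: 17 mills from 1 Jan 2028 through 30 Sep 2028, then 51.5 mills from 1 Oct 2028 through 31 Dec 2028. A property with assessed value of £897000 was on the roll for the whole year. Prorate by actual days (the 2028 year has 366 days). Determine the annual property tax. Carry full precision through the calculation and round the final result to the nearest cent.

1 Jan – 30 Sep 2028: 274 days at 17 mills → £897000 × 1.7% × 274/366 = £11415.9180
1 Oct – 31 Dec 2028: 92 days at 51.5 mills → £897000 × 5.15% × 92/366 = £11611.9836
Total = £23027.9016

£23027.90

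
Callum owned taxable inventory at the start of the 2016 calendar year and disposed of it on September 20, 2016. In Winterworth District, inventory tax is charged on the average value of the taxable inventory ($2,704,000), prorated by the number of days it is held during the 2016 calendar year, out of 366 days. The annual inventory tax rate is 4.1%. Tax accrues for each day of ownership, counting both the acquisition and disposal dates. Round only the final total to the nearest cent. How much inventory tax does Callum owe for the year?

$79,967.48

Days held (January 1 – September 20, 2016): 264 out of 366
Tax = $2,704,000 × 4.1% × 264/366 = $79,967.4754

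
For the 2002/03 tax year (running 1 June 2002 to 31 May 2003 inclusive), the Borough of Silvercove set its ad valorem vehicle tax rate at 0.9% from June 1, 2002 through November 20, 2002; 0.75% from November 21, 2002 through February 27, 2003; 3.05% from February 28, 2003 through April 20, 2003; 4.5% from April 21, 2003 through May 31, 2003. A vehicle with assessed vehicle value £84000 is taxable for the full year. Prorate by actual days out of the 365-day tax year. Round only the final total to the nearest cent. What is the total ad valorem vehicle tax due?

June 1 – November 20, 2002: 173 days at 0.9% → £84000 × 0.9% × 173/365 = £358.3233
November 21, 2002 – February 27, 2003: 99 days at 0.75% → £84000 × 0.75% × 99/365 = £170.8767
February 28 – April 20, 2003: 52 days at 3.05% → £84000 × 3.05% × 52/365 = £364.9973
April 21 – May 31, 2003: 41 days at 4.5% → £84000 × 4.5% × 41/365 = £424.6027
Total = £1318.8000

£1318.80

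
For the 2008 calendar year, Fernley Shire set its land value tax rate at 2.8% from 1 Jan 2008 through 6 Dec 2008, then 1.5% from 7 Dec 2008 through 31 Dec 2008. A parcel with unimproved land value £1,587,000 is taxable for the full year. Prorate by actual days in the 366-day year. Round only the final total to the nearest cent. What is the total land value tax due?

£43,026.78

1 Jan – 6 Dec 2008: 341 days at 2.8% → £1,587,000 × 2.8% × 341/366 = £41,400.7541
7 Dec – 31 Dec 2008: 25 days at 1.5% → £1,587,000 × 1.5% × 25/366 = £1,626.0246
Total = £43,026.7787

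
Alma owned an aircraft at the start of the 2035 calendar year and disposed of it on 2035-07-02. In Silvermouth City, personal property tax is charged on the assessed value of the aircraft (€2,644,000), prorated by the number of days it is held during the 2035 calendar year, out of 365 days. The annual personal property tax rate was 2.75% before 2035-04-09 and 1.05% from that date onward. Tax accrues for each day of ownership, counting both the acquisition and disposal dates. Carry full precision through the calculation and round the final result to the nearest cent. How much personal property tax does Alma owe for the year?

€25,987.26

2035-01-01 to 2035-04-08: 98 days at 2.75% → €2,644,000 × 2.75% × 98/365 = €19,522.1370
2035-04-09 to 2035-07-02: 85 days at 1.05% → €2,644,000 × 1.05% × 85/365 = €6,465.1233
Total = €25,987.2603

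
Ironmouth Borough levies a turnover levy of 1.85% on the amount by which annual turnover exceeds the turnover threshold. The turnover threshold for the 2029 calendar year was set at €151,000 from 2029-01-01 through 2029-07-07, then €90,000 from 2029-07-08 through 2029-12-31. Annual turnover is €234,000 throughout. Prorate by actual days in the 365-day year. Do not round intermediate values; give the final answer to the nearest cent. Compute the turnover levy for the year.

€2,082.75

2029-01-01 to 2029-07-07: 188 days, exemption €151,000 → (€234,000 − €151,000) × 1.85% × 188/365 = €790.8877
2029-07-08 to 2029-12-31: 177 days, exemption €90,000 → (€234,000 − €90,000) × 1.85% × 177/365 = €1,291.8575
Total = €2,082.7452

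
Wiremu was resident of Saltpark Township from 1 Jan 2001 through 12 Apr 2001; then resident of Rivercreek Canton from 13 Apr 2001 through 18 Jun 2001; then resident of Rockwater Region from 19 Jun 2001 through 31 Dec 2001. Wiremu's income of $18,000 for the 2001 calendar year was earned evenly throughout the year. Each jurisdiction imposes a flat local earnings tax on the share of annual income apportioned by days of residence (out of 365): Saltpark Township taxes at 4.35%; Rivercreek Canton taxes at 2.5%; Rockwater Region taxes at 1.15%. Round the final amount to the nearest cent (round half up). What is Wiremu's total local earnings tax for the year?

Saltpark Township, 1 Jan – 12 Apr 2001: 102 days → $18,000 × 4.35% × 102/365 = $218.8110
Rivercreek Canton, 13 Apr – 18 Jun 2001: 67 days → $18,000 × 2.5% × 67/365 = $82.6027
Rockwater Region, 19 Jun – 31 Dec 2001: 196 days → $18,000 × 1.15% × 196/365 = $111.1562
Total = $412.5699

$412.57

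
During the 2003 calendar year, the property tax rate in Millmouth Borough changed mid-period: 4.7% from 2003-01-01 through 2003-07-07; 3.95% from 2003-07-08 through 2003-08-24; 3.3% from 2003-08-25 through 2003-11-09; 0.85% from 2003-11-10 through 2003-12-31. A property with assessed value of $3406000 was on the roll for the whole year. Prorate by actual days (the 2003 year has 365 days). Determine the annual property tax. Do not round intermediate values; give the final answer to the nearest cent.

2003-01-01 to 2003-07-07: 188 days at 4.7% → $3406000 × 4.7% × 188/365 = $82453.1945
2003-07-08 to 2003-08-24: 48 days at 3.95% → $3406000 × 3.95% × 48/365 = $17692.5370
2003-08-25 to 2003-11-09: 77 days at 3.3% → $3406000 × 3.3% × 77/365 = $23711.3589
2003-11-10 to 2003-12-31: 52 days at 0.85% → $3406000 × 0.85% × 52/365 = $4124.5260
Total = $127981.6164

$127981.62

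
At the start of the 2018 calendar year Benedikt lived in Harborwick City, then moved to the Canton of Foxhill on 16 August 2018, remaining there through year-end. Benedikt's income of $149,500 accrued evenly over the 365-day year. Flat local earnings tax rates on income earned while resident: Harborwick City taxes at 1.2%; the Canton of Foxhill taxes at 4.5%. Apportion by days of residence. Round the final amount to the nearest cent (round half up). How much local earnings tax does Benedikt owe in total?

Harborwick City, 1 January – 15 August 2018: 227 days → $149,500 × 1.2% × 227/365 = $1,115.7205
The Canton of Foxhill, 16 August – 31 December 2018: 138 days → $149,500 × 4.5% × 138/365 = $2,543.5479
Total = $3,659.2685

$3,659.27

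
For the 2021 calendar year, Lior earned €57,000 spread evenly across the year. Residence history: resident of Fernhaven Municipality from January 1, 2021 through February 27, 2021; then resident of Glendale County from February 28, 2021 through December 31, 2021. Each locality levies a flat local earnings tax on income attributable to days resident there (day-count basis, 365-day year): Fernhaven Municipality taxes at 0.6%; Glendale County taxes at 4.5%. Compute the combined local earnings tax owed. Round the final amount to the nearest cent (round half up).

Fernhaven Municipality, January 1 – February 27, 2021: 58 days → €57,000 × 0.6% × 58/365 = €54.3452
Glendale County, February 28 – December 31, 2021: 307 days → €57,000 × 4.5% × 307/365 = €2,157.4110
Total = €2,211.7562

€2,211.76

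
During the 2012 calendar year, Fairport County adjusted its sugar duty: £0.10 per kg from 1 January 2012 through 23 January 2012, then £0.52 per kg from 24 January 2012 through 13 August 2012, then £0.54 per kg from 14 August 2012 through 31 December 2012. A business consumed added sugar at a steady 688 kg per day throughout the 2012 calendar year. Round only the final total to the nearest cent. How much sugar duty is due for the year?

1 January – 23 January 2012: 23 days × 688 kg/day = 15,824 kg at £0.10/kg → £1,582.40
24 January – 13 August 2012: 203 days × 688 kg/day = 139,664 kg at £0.52/kg → £72,625.28
14 August – 31 December 2012: 140 days × 688 kg/day = 96,320 kg at £0.54/kg → £52,012.80

£126,220.48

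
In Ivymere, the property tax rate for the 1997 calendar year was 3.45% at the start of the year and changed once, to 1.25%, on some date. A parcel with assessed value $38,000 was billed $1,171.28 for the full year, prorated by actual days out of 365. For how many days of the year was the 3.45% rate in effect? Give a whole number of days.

Let d = days at the first rate; then 365 − d days at the second rate.
$38,000 × [3.45%·d + 1.25%·(365−d)] / 365 = $1,171.28
Solving gives d = 304, so the new rate took effect on 1 Nov 1997.

304 days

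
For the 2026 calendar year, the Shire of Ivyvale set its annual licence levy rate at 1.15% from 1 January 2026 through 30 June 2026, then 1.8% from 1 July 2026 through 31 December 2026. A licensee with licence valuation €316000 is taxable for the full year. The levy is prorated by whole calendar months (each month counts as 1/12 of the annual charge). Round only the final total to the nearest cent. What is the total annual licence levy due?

€4661.00

1 January – 30 June 2026: 6 months at 1.15% → €316000 × 1.15% × 6/12 = €1817.0000
1 July – 31 December 2026: 6 months at 1.8% → €316000 × 1.8% × 6/12 = €2844.0000
Total = €4661.0000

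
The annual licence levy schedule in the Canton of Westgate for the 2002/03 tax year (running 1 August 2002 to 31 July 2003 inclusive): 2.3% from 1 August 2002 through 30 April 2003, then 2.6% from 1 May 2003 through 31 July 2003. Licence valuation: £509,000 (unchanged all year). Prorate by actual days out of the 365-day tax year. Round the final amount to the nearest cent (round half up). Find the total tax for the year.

£12,091.89

1 August 2002 – 30 April 2003: 273 days at 2.3% → £509,000 × 2.3% × 273/365 = £8,756.1945
1 May – 31 July 2003: 92 days at 2.6% → £509,000 × 2.6% × 92/365 = £3,335.6932
Total = £12,091.8877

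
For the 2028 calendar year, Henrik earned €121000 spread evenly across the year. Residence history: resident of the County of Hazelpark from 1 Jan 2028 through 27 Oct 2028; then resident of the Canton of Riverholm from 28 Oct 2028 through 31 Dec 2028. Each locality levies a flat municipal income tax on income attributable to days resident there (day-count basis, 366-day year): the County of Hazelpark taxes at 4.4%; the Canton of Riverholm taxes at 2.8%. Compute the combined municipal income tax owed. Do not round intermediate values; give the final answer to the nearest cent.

The County of Hazelpark, 1 Jan – 27 Oct 2028: 301 days → €121000 × 4.4% × 301/366 = €4378.4809
The Canton of Riverholm, 28 Oct – 31 Dec 2028: 65 days → €121000 × 2.8% × 65/366 = €601.6940
Total = €4980.1749

€4980.17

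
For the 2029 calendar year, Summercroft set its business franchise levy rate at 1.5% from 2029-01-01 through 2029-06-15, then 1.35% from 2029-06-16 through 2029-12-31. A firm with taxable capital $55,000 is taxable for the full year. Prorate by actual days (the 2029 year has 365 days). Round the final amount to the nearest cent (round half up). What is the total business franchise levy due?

$780.02

2029-01-01 to 2029-06-15: 166 days at 1.5% → $55,000 × 1.5% × 166/365 = $375.2055
2029-06-16 to 2029-12-31: 199 days at 1.35% → $55,000 × 1.35% × 199/365 = $404.8151
Total = $780.0205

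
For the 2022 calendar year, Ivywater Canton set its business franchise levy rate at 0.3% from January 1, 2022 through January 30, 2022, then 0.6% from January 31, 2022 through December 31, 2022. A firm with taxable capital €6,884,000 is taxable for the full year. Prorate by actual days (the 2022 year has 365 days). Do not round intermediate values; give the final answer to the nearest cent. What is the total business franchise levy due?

€39,606.58

January 1 – January 30, 2022: 30 days at 0.3% → €6,884,000 × 0.3% × 30/365 = €1,697.4247
January 31 – December 31, 2022: 335 days at 0.6% → €6,884,000 × 0.6% × 335/365 = €37,909.1507
Total = €39,606.5753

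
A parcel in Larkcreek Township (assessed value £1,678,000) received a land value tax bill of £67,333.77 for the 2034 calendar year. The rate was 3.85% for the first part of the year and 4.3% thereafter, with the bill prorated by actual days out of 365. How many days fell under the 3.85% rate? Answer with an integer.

233 days

Let d = days at the first rate; then 365 − d days at the second rate.
£1,678,000 × [3.85%·d + 4.3%·(365−d)] / 365 = £67,333.77
Solving gives d = 233, so the new rate took effect on 22 Aug 2034.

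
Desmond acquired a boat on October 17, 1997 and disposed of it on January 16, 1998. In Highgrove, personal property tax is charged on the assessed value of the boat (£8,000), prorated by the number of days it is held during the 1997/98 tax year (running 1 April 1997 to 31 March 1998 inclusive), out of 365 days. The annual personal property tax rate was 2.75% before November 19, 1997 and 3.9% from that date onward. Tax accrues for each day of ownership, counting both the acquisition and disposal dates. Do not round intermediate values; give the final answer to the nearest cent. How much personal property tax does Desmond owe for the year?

October 17 – November 18, 1997: 33 days at 2.75% → £8,000 × 2.75% × 33/365 = £19.8904
November 19, 1997 – January 16, 1998: 59 days at 3.9% → £8,000 × 3.9% × 59/365 = £50.4329
Total = £70.3233

£70.32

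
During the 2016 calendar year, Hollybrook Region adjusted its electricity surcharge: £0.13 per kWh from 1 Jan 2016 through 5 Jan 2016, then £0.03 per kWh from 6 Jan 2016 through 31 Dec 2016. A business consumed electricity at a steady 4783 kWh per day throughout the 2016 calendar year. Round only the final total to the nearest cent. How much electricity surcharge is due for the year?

£54,908.84

1 Jan – 5 Jan 2016: 5 days × 4783 kWh/day = 23,915 kWh at £0.13/kWh → £3,108.95
6 Jan – 31 Dec 2016: 361 days × 4783 kWh/day = 1,726,663 kWh at £0.03/kWh → £51,799.89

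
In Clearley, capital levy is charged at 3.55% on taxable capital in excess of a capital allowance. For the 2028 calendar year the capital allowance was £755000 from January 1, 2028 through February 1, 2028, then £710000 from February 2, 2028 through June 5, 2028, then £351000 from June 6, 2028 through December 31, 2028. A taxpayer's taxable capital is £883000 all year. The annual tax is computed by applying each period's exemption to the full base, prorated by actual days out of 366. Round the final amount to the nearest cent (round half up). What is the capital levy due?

January 1 – February 1, 2028: 32 days, exemption £755000 → (£883000 − £755000) × 3.55% × 32/366 = £397.2896
February 2 – June 5, 2028: 125 days, exemption £710000 → (£883000 − £710000) × 3.55% × 125/366 = £2097.5068
June 6 – December 31, 2028: 209 days, exemption £351000 → (£883000 − £351000) × 3.55% × 209/366 = £10784.6284
Total = £13279.4249

£13279.42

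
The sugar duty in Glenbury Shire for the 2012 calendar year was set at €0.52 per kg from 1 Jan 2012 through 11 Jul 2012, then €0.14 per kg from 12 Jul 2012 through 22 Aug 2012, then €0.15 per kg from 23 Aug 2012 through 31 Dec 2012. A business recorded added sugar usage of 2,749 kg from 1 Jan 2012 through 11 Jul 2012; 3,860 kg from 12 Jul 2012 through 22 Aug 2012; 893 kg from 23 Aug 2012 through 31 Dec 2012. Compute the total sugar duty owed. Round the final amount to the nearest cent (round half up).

€2,103.83

1 Jan – 11 Jul 2012: 2,749 kg at €0.52/kg → €1,429.48
12 Jul – 22 Aug 2012: 3,860 kg at €0.14/kg → €540.40
23 Aug – 31 Dec 2012: 893 kg at €0.15/kg → €133.95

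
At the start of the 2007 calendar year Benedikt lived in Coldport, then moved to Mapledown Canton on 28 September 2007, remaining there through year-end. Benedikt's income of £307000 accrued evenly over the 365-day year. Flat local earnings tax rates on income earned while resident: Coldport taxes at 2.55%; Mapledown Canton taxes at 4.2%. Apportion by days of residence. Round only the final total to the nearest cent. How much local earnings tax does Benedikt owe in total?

£9146.92

Coldport, 1 January – 27 September 2007: 270 days → £307000 × 2.55% × 270/365 = £5790.9452
Mapledown Canton, 28 September – 31 December 2007: 95 days → £307000 × 4.2% × 95/365 = £3355.9726
Total = £9146.9178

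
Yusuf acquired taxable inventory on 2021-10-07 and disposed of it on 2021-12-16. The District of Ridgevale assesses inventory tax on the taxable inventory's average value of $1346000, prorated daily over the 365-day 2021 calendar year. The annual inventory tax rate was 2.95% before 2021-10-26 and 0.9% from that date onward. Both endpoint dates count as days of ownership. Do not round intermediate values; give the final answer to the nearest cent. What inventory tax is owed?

2021-10-07 to 2021-10-25: 19 days at 2.95% → $1346000 × 2.95% × 19/365 = $2066.9397
2021-10-26 to 2021-12-16: 52 days at 0.9% → $1346000 × 0.9% × 52/365 = $1725.8301
Total = $3792.7699

$3792.77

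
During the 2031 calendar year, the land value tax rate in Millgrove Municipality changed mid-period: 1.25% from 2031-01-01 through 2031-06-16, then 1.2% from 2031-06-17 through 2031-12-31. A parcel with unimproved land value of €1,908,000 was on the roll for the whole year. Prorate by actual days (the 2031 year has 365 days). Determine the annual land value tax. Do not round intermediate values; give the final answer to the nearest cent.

€23,332.49

2031-01-01 to 2031-06-16: 167 days at 1.25% → €1,908,000 × 1.25% × 167/365 = €10,912.1918
2031-06-17 to 2031-12-31: 198 days at 1.2% → €1,908,000 × 1.2% × 198/365 = €12,420.2959
Total = €23,332.4877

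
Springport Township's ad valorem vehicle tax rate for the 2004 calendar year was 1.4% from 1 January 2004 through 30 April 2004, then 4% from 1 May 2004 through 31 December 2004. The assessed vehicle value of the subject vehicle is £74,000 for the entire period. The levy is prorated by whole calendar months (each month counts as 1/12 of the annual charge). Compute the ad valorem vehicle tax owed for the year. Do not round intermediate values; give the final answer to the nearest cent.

£2,318.67

1 January – 30 April 2004: 4 months at 1.4% → £74,000 × 1.4% × 4/12 = £345.3333
1 May – 31 December 2004: 8 months at 4% → £74,000 × 4% × 8/12 = £1,973.3333
Total = £2,318.6667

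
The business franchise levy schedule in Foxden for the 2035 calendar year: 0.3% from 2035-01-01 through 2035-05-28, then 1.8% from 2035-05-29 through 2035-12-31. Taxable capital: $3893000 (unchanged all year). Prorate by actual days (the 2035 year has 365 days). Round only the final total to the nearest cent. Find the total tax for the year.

2035-01-01 to 2035-05-28: 148 days at 0.3% → $3893000 × 0.3% × 148/365 = $4735.5945
2035-05-29 to 2035-12-31: 217 days at 1.8% → $3893000 × 1.8% × 217/365 = $41660.4329
Total = $46396.0274

$46396.03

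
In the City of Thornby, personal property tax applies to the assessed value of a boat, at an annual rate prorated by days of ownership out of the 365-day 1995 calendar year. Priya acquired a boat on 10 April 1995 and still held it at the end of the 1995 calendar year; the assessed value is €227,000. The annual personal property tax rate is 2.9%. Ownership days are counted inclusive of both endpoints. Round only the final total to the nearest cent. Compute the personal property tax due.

Days held (10 April – 31 December 1995): 266 out of 365
Tax = €227,000 × 2.9% × 266/365 = €4,797.4740

€4,797.47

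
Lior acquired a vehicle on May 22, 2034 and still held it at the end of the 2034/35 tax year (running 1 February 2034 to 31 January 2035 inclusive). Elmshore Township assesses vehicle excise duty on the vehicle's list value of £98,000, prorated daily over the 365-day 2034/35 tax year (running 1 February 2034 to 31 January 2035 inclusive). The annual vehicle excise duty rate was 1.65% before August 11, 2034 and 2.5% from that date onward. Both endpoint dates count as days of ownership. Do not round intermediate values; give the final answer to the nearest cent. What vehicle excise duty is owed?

£1,526.79

May 22 – August 10, 2034: 81 days at 1.65% → £98,000 × 1.65% × 81/365 = £358.8411
August 11, 2034 – January 31, 2035: 174 days at 2.5% → £98,000 × 2.5% × 174/365 = £1,167.9452
Total = £1,526.7863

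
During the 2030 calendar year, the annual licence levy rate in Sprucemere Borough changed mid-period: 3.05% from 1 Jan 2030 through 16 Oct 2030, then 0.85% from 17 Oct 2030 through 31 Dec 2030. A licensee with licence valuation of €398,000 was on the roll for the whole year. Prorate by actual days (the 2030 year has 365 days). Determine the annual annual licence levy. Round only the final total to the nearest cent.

€10,315.83

1 Jan – 16 Oct 2030: 289 days at 3.05% → €398,000 × 3.05% × 289/365 = €9,611.4274
17 Oct – 31 Dec 2030: 76 days at 0.85% → €398,000 × 0.85% × 76/365 = €704.4055
Total = €10,315.8329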